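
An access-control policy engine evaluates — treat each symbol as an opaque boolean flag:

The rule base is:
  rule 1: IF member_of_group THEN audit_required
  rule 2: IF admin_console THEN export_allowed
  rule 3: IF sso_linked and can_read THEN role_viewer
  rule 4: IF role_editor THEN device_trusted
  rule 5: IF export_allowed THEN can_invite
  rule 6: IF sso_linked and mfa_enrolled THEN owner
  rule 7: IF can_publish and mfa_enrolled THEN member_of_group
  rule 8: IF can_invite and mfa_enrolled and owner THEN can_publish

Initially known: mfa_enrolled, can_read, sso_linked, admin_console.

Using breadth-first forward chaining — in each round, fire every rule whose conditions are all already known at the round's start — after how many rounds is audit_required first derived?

Round 1 — rule 2, rule 3, rule 6, derive export_allowed, role_viewer, owner.
Round 2 — rule 5, derive can_invite.
Round 3 — rule 8, derive can_publish.
Round 4 — rule 7, derive member_of_group.
Round 5 — rule 1, derive audit_required.
audit_required first appears in round 5.

5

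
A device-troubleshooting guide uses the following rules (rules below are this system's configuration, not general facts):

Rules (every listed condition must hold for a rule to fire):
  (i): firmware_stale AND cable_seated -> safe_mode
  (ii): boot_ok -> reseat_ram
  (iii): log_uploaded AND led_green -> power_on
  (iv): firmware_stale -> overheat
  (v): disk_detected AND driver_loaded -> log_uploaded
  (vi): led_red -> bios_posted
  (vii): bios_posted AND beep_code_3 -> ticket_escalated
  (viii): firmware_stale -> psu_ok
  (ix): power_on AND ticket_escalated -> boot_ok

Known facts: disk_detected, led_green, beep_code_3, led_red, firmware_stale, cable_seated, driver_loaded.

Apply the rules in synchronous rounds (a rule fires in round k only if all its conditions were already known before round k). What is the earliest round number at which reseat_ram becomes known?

[1] (i) [firmware_stale AND cable_seated -> safe_mode]; (iv) [firmware_stale -> overheat]; (v) [disk_detected AND driver_loaded -> log_uploaded]; (vi) [led_red -> bios_posted]; (viii) [firmware_stale -> psu_ok]. ⇒ new: safe_mode, overheat, log_uploaded, bios_posted, psu_ok.
[2] (iii) [log_uploaded AND led_green -> power_on]; (vii) [bios_posted AND beep_code_3 -> ticket_escalated]. ⇒ new: power_on, ticket_escalated.
[3] (ix) [power_on AND ticket_escalated -> boot_ok]. ⇒ new: boot_ok.
[4] (ii) [boot_ok -> reseat_ram]. ⇒ new: reseat_ram.
reseat_ram first appears in round 4.

4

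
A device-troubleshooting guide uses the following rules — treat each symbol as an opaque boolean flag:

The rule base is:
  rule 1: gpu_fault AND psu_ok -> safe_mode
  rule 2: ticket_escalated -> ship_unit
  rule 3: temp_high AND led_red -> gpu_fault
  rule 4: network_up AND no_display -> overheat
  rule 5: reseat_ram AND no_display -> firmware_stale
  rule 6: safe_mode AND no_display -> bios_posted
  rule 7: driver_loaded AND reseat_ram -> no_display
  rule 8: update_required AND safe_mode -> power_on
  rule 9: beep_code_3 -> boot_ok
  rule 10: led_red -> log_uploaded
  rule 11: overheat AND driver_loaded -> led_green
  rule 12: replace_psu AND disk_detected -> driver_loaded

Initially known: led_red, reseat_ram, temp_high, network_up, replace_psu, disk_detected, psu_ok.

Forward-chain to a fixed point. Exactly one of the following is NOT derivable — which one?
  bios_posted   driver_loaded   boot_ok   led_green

[1] rule 3 [temp_high AND led_red -> gpu_fault]; rule 10 [led_red -> log_uploaded]; rule 12 [replace_psu AND disk_detected -> driver_loaded]. ⇒ new: gpu_fault, log_uploaded, driver_loaded.
[2] rule 1 [gpu_fault AND psu_ok -> safe_mode]; rule 7 [driver_loaded AND reseat_ram -> no_display]. ⇒ new: safe_mode, no_display.
[3] rule 4 [network_up AND no_display -> overheat]; rule 5 [reseat_ram AND no_display -> firmware_stale]; rule 6 [safe_mode AND no_display -> bios_posted]. ⇒ new: overheat, firmware_stale, bios_posted.
[4] rule 11 [overheat AND driver_loaded -> led_green]. ⇒ new: led_green.
Derived: driver_loaded (round 1), bios_posted (round 3), led_green (round 4). boot_ok never appears in any round.

boot_ok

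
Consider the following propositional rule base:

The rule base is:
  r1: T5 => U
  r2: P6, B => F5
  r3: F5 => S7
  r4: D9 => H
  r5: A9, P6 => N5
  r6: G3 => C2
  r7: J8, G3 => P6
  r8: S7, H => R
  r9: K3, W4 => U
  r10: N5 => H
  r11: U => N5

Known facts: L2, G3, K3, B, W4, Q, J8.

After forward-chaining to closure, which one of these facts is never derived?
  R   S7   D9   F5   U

D9

[1] r6 [G3 => C2]; r7 [J8, G3 => P6]; r9 [K3, W4 => U]. ⇒ new: C2, P6, U.
[2] r2 [P6, B => F5]; r11 [U => N5]. ⇒ new: F5, N5.
[3] r3 [F5 => S7]; r10 [N5 => H]. ⇒ new: S7, H.
[4] r8 [S7, H => R]. ⇒ new: R.
Derived: R (round 4), F5 (round 2), S7 (round 3), U (round 1). D9 never appears in any round.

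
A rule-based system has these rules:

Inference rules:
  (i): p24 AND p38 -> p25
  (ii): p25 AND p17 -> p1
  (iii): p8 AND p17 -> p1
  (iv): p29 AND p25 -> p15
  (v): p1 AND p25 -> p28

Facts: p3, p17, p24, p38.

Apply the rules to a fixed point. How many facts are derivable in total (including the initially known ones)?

7

Round 1 — (i), derive p25.
Round 2 — (ii), derive p1.
Round 3 — (v), derive p28.
Closure: {p1, p17, p24, p25, p28, p3, p38} — 7 facts.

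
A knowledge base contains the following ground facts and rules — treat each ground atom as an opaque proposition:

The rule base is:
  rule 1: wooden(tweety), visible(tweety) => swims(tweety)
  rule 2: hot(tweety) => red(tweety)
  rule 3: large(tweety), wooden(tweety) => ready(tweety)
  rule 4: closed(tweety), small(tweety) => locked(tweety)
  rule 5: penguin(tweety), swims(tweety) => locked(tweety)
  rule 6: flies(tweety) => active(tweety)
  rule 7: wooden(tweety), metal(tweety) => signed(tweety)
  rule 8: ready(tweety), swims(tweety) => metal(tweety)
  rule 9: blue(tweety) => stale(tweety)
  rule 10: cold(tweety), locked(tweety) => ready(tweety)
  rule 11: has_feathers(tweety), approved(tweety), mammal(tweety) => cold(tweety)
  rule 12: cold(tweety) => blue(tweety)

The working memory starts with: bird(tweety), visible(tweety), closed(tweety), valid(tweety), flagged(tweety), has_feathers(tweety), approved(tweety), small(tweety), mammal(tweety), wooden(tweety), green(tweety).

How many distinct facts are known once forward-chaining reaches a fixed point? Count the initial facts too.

Round 1: rule 1 [wooden(tweety), visible(tweety) => swims(tweety)]; rule 4 [closed(tweety), small(tweety) => locked(tweety)]; rule 11 [has_feathers(tweety), approved(tweety), mammal(tweety) => cold(tweety)]. Adds swims(tweety), locked(tweety), cold(tweety).
Round 2: rule 10 [cold(tweety), locked(tweety) => ready(tweety)]; rule 12 [cold(tweety) => blue(tweety)]. Adds ready(tweety), blue(tweety).
Round 3: rule 8 [ready(tweety), swims(tweety) => metal(tweety)]; rule 9 [blue(tweety) => stale(tweety)]. Adds metal(tweety), stale(tweety).
Round 4: rule 7 [wooden(tweety), metal(tweety) => signed(tweety)]. Adds signed(tweety).
Closure: {approved(tweety), bird(tweety), blue(tweety), closed(tweety), cold(tweety), flagged(tweety), green(tweety), has_feathers(tweety), locked(tweety), mammal(tweety), metal(tweety), ready(tweety), signed(tweety), small(tweety), stale(tweety), swims(tweety), valid(tweety), visible(tweety), wooden(tweety)} — 19 facts.

19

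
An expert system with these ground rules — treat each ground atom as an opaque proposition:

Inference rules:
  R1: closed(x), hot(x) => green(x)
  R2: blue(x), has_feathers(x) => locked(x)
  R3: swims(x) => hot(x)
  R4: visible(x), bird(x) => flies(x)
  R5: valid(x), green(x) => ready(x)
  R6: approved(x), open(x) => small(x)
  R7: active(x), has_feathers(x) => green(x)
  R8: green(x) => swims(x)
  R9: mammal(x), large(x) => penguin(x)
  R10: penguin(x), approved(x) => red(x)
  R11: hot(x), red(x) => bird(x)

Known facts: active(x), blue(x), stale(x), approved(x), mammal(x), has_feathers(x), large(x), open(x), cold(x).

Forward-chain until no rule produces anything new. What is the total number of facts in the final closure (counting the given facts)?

Round 1 fires R2, R6, R7, R9, giving locked(x), small(x), green(x), penguin(x).
Round 2 fires R8, R10, giving swims(x), red(x).
Round 3 fires R3, giving hot(x).
Round 4 fires R11, giving bird(x).
Closure: {active(x), approved(x), bird(x), blue(x), cold(x), green(x), has_feathers(x), hot(x), large(x), locked(x), mammal(x), open(x), penguin(x), red(x), small(x), stale(x), swims(x)} — 17 facts.

17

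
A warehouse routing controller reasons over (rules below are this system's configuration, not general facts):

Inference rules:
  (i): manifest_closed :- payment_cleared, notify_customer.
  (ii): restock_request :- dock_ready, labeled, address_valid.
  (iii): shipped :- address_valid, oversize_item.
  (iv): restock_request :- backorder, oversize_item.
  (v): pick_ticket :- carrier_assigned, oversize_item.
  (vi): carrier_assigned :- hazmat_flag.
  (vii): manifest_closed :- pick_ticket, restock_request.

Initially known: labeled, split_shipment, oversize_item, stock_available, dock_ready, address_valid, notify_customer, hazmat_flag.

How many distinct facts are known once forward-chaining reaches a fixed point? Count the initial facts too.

Round 1 fires (ii), (iii), (vi), giving restock_request, shipped, carrier_assigned.
Round 2 fires (v), giving pick_ticket.
Round 3 fires (vii), giving manifest_closed.
Closure: {address_valid, carrier_assigned, dock_ready, hazmat_flag, labeled, manifest_closed, notify_customer, oversize_item, pick_ticket, restock_request, shipped, split_shipment, stock_available} — 13 facts.

13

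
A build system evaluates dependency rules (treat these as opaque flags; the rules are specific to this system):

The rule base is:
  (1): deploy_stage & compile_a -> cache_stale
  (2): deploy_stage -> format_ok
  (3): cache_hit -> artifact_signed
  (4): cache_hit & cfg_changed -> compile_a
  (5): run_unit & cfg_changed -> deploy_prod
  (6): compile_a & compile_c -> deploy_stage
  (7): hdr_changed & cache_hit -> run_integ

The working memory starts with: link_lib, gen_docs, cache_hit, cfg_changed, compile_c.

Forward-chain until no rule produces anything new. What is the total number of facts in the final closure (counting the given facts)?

Round 1: (3) [cache_hit -> artifact_signed]; (4) [cache_hit & cfg_changed -> compile_a]. New: artifact_signed, compile_a.
Round 2: (6) [compile_a & compile_c -> deploy_stage]. New: deploy_stage.
Round 3: (1) [deploy_stage & compile_a -> cache_stale]; (2) [deploy_stage -> format_ok]. New: cache_stale, format_ok.
Closure: {artifact_signed, cache_hit, cache_stale, cfg_changed, compile_a, compile_c, deploy_stage, format_ok, gen_docs, link_lib} — 10 facts.

10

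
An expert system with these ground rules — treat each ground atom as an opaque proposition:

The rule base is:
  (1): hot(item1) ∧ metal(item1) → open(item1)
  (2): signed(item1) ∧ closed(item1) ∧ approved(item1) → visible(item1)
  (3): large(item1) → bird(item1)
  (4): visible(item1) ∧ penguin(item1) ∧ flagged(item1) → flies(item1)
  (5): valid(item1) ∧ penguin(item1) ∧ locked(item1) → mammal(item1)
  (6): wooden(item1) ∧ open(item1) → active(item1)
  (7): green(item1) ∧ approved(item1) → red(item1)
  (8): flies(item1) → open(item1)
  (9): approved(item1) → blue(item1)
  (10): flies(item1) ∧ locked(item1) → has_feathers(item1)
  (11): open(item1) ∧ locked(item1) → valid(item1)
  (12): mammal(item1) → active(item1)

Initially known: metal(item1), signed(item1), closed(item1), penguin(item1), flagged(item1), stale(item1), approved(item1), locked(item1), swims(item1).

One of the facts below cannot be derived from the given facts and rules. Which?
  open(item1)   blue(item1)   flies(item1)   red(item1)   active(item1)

[1] (2) [signed(item1) ∧ closed(item1) ∧ approved(item1) → visible(item1)]; (9) [approved(item1) → blue(item1)]. ⇒ new: visible(item1), blue(item1).
[2] (4) [visible(item1) ∧ penguin(item1) ∧ flagged(item1) → flies(item1)]. ⇒ new: flies(item1).
[3] (8) [flies(item1) → open(item1)]; (10) [flies(item1) ∧ locked(item1) → has_feathers(item1)]. ⇒ new: open(item1), has_feathers(item1).
[4] (11) [open(item1) ∧ locked(item1) → valid(item1)]. ⇒ new: valid(item1).
[5] (5) [valid(item1) ∧ penguin(item1) ∧ locked(item1) → mammal(item1)]. ⇒ new: mammal(item1).
[6] (12) [mammal(item1) → active(item1)]. ⇒ new: active(item1).
Derived: active(item1) (round 6), blue(item1) (round 1), flies(item1) (round 2), open(item1) (round 3). red(item1) never appears in any round.

red(item1)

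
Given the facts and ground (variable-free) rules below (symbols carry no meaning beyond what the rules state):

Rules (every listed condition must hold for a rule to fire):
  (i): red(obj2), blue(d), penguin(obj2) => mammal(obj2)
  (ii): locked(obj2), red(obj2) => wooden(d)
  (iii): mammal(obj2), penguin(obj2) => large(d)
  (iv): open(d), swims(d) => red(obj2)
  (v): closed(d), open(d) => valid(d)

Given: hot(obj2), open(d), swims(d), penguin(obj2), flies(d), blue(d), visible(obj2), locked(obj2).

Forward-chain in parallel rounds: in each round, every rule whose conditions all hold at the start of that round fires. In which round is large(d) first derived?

Round 1: (iv) [open(d), swims(d) => red(obj2)]. New: red(obj2).
Round 2: (i) [red(obj2), blue(d), penguin(obj2) => mammal(obj2)]; (ii) [locked(obj2), red(obj2) => wooden(d)]. New: mammal(obj2), wooden(d).
Round 3: (iii) [mammal(obj2), penguin(obj2) => large(d)]. New: large(d).
large(d) first appears in round 3.

3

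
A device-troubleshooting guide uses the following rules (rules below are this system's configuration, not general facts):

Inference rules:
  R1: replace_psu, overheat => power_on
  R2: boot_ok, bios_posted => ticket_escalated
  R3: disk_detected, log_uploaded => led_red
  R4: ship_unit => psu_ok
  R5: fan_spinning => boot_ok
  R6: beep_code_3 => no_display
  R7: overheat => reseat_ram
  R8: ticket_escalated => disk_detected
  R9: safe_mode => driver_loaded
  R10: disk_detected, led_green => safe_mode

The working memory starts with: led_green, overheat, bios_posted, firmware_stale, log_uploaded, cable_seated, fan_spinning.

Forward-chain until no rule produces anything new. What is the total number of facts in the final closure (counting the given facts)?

[1] R5 [fan_spinning => boot_ok]; R7 [overheat => reseat_ram]. ⇒ new: boot_ok, reseat_ram.
[2] R2 [boot_ok, bios_posted => ticket_escalated]. ⇒ new: ticket_escalated.
[3] R8 [ticket_escalated => disk_detected]. ⇒ new: disk_detected.
[4] R3 [disk_detected, log_uploaded => led_red]; R10 [disk_detected, led_green => safe_mode]. ⇒ new: led_red, safe_mode.
[5] R9 [safe_mode => driver_loaded]. ⇒ new: driver_loaded.
Closure: {bios_posted, boot_ok, cable_seated, disk_detected, driver_loaded, fan_spinning, firmware_stale, led_green, led_red, log_uploaded, overheat, reseat_ram, safe_mode, ticket_escalated} — 14 facts.

14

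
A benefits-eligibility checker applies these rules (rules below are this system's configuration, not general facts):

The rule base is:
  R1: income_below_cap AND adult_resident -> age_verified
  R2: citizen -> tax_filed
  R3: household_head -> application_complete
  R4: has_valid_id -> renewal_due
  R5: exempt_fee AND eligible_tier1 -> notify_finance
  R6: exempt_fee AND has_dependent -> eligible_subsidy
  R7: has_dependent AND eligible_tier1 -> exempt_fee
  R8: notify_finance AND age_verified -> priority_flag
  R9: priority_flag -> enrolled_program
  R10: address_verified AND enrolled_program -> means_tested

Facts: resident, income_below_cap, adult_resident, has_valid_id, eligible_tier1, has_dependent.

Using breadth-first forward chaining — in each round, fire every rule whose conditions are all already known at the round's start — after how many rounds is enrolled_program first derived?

[1] R1 [income_below_cap AND adult_resident -> age_verified]; R4 [has_valid_id -> renewal_due]; R7 [has_dependent AND eligible_tier1 -> exempt_fee]. ⇒ new: age_verified, renewal_due, exempt_fee.
[2] R5 [exempt_fee AND eligible_tier1 -> notify_finance]; R6 [exempt_fee AND has_dependent -> eligible_subsidy]. ⇒ new: notify_finance, eligible_subsidy.
[3] R8 [notify_finance AND age_verified -> priority_flag]. ⇒ new: priority_flag.
[4] R9 [priority_flag -> enrolled_program]. ⇒ new: enrolled_program.
enrolled_program first appears in round 4.

4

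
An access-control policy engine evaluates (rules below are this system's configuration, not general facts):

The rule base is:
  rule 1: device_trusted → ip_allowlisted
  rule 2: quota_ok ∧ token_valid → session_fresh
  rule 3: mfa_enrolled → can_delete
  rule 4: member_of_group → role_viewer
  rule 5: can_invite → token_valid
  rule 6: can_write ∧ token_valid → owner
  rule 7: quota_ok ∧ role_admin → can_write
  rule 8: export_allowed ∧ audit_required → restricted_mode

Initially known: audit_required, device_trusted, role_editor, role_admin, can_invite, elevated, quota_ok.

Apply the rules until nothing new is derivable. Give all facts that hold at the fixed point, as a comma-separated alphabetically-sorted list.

audit_required, can_invite, can_write, device_trusted, elevated, ip_allowlisted, owner, quota_ok, role_admin, role_editor, session_fresh, token_valid

[1] rule 1 [device_trusted → ip_allowlisted]; rule 5 [can_invite → token_valid]; rule 7 [quota_ok ∧ role_admin → can_write]. ⇒ new: ip_allowlisted, token_valid, can_write.
[2] rule 2 [quota_ok ∧ token_valid → session_fresh]; rule 6 [can_write ∧ token_valid → owner]. ⇒ new: session_fresh, owner.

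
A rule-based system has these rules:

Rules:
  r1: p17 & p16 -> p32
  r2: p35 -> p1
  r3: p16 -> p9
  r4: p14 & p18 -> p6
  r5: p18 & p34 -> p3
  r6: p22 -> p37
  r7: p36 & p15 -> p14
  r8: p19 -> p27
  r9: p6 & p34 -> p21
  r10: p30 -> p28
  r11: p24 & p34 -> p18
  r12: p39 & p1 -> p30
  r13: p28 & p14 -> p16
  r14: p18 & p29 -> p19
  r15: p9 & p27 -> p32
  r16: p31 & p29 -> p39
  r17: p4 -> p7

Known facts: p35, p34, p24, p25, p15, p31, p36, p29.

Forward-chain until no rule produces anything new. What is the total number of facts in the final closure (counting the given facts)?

22

[1] r2 [p35 -> p1]; r7 [p36 & p15 -> p14]; r11 [p24 & p34 -> p18]; r16 [p31 & p29 -> p39]. ⇒ new: p1, p14, p18, p39.
[2] r4 [p14 & p18 -> p6]; r5 [p18 & p34 -> p3]; r12 [p39 & p1 -> p30]; r14 [p18 & p29 -> p19]. ⇒ new: p6, p3, p30, p19.
[3] r8 [p19 -> p27]; r9 [p6 & p34 -> p21]; r10 [p30 -> p28]. ⇒ new: p27, p21, p28.
[4] r13 [p28 & p14 -> p16]. ⇒ new: p16.
[5] r3 [p16 -> p9]. ⇒ new: p9.
[6] r15 [p9 & p27 -> p32]. ⇒ new: p32.
Closure: {p1, p14, p15, p16, p18, p19, p21, p24, p25, p27, p28, p29, p3, p30, p31, p32, p34, p35, p36, p39, p6, p9} — 22 facts.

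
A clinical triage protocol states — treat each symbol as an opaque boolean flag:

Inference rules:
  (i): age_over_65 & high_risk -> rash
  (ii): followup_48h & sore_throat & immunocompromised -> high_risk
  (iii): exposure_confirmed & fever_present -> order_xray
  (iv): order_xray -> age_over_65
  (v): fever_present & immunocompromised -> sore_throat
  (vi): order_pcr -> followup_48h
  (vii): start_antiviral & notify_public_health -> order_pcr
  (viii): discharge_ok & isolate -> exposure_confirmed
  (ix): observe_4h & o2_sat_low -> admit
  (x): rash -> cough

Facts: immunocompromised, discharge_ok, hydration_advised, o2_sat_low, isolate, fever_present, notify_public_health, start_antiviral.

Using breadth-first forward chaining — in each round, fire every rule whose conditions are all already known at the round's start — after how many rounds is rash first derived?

Round 1 — (v), (vii), (viii), derive sore_throat, order_pcr, exposure_confirmed.
Round 2 — (iii), (vi), derive order_xray, followup_48h.
Round 3 — (ii), (iv), derive high_risk, age_over_65.
Round 4 — (i), derive rash.
rash first appears in round 4.

4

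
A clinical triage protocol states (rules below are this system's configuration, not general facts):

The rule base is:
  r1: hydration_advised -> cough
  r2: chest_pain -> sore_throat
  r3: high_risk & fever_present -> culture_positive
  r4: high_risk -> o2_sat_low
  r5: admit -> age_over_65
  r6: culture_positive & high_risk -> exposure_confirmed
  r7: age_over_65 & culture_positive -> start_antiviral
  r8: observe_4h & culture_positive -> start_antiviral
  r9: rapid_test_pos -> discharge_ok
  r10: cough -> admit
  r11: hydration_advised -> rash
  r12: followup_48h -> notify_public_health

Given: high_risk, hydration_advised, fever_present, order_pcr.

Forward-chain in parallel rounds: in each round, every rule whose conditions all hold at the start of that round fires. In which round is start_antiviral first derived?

Round 1: r1 [hydration_advised -> cough]; r3 [high_risk & fever_present -> culture_positive]; r4 [high_risk -> o2_sat_low]; r11 [hydration_advised -> rash]. New: cough, culture_positive, o2_sat_low, rash.
Round 2: r6 [culture_positive & high_risk -> exposure_confirmed]; r10 [cough -> admit]. New: exposure_confirmed, admit.
Round 3: r5 [admit -> age_over_65]. New: age_over_65.
Round 4: r7 [age_over_65 & culture_positive -> start_antiviral]. New: start_antiviral.
start_antiviral first appears in round 4.

4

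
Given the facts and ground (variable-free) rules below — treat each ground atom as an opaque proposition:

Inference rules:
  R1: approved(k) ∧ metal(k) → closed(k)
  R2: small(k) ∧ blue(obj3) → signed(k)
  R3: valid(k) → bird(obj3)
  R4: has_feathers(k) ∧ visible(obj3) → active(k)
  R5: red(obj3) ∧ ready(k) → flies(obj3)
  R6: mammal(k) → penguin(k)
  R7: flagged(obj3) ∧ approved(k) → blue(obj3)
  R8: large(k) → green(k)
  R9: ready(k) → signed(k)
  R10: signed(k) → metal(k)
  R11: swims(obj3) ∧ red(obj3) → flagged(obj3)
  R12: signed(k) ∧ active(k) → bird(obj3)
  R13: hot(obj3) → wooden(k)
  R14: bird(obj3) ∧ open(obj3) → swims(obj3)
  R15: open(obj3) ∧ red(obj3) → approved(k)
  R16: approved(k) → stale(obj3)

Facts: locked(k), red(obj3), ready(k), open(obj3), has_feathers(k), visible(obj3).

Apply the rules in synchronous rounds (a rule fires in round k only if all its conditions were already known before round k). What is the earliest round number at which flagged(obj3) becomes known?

4

Round 1 — R4, R5, R9, R15, derive active(k), flies(obj3), signed(k), approved(k).
Round 2 — R10, R12, R16, derive metal(k), bird(obj3), stale(obj3).
Round 3 — R1, R14, derive closed(k), swims(obj3).
Round 4 — R11, derive flagged(obj3).
flagged(obj3) first appears in round 4.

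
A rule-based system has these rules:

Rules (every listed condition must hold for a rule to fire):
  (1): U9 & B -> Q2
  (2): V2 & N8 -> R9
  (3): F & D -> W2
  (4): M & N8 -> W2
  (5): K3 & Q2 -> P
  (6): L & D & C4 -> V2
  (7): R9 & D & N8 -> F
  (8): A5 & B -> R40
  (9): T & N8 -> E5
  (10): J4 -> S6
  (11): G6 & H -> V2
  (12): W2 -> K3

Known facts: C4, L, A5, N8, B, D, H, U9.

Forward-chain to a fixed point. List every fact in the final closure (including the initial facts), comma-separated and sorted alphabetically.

A5, B, C4, D, F, H, K3, L, N8, P, Q2, R40, R9, U9, V2, W2

Round 1 — (1), (6), (8), derive Q2, V2, R40.
Round 2 — (2), derive R9.
Round 3 — (7), derive F.
Round 4 — (3), derive W2.
Round 5 — (12), derive K3.
Round 6 — (5), derive P.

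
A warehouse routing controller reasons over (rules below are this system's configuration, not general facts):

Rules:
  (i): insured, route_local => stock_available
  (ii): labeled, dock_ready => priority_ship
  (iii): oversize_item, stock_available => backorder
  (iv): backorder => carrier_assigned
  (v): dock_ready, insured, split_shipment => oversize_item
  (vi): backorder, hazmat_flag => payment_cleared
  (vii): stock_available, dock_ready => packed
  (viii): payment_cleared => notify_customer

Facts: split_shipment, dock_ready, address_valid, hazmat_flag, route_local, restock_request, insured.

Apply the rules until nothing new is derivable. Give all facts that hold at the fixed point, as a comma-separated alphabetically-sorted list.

address_valid, backorder, carrier_assigned, dock_ready, hazmat_flag, insured, notify_customer, oversize_item, packed, payment_cleared, restock_request, route_local, split_shipment, stock_available

Round 1: (i) [insured, route_local => stock_available]; (v) [dock_ready, insured, split_shipment => oversize_item]. New: stock_available, oversize_item.
Round 2: (iii) [oversize_item, stock_available => backorder]; (vii) [stock_available, dock_ready => packed]. New: backorder, packed.
Round 3: (iv) [backorder => carrier_assigned]; (vi) [backorder, hazmat_flag => payment_cleared]. New: carrier_assigned, payment_cleared.
Round 4: (viii) [payment_cleared => notify_customer]. New: notify_customer.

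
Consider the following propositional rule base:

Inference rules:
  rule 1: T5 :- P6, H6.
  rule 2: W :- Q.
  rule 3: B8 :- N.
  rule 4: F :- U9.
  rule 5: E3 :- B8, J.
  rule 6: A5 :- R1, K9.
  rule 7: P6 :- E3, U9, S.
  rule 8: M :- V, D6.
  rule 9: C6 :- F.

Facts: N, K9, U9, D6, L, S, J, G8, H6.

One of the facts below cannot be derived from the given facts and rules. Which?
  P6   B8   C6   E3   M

Round 1 — rule 3, rule 4, derive B8, F.
Round 2 — rule 5, rule 9, derive E3, C6.
Round 3 — rule 7, derive P6.
Round 4 — rule 1, derive T5.
Derived: C6 (round 2), E3 (round 2), P6 (round 3), B8 (round 1). M never appears in any round.

M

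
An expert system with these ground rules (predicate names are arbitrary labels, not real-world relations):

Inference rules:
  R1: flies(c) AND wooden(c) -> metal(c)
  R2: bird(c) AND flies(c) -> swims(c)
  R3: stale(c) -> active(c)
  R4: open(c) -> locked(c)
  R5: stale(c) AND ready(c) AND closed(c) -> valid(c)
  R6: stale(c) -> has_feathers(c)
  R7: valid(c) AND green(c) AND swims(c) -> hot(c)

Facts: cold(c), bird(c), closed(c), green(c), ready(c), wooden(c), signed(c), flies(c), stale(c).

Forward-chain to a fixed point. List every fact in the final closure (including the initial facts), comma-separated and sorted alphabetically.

[1] R1 [flies(c) AND wooden(c) -> metal(c)]; R2 [bird(c) AND flies(c) -> swims(c)]; R3 [stale(c) -> active(c)]; R5 [stale(c) AND ready(c) AND closed(c) -> valid(c)]; R6 [stale(c) -> has_feathers(c)]. ⇒ new: metal(c), swims(c), active(c), valid(c), has_feathers(c).
[2] R7 [valid(c) AND green(c) AND swims(c) -> hot(c)]. ⇒ new: hot(c).

active(c), bird(c), closed(c), cold(c), flies(c), green(c), has_feathers(c), hot(c), metal(c), ready(c), signed(c), stale(c), swims(c), valid(c), wooden(c)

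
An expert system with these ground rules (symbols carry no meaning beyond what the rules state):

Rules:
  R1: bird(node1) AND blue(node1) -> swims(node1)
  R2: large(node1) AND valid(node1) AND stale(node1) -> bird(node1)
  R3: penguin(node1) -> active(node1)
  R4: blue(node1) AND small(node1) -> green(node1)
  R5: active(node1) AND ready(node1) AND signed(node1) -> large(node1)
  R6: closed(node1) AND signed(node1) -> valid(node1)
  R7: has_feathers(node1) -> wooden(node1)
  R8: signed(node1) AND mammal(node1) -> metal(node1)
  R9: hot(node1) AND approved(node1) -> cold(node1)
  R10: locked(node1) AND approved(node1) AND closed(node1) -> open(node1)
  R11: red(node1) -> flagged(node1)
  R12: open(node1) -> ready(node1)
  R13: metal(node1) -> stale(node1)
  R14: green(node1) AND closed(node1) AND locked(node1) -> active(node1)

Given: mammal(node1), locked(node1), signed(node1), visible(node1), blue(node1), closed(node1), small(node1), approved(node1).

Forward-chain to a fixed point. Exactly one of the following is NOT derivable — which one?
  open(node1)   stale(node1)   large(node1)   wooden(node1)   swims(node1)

Round 1: R4 [blue(node1) AND small(node1) -> green(node1)]; R6 [closed(node1) AND signed(node1) -> valid(node1)]; R8 [signed(node1) AND mammal(node1) -> metal(node1)]; R10 [locked(node1) AND approved(node1) AND closed(node1) -> open(node1)]. Adds green(node1), valid(node1), metal(node1), open(node1).
Round 2: R12 [open(node1) -> ready(node1)]; R13 [metal(node1) -> stale(node1)]; R14 [green(node1) AND closed(node1) AND locked(node1) -> active(node1)]. Adds ready(node1), stale(node1), active(node1).
Round 3: R5 [active(node1) AND ready(node1) AND signed(node1) -> large(node1)]. Adds large(node1).
Round 4: R2 [large(node1) AND valid(node1) AND stale(node1) -> bird(node1)]. Adds bird(node1).
Round 5: R1 [bird(node1) AND blue(node1) -> swims(node1)]. Adds swims(node1).
Derived: swims(node1) (round 5), open(node1) (round 1), large(node1) (round 3), stale(node1) (round 2). wooden(node1) never appears in any round.

wooden(node1)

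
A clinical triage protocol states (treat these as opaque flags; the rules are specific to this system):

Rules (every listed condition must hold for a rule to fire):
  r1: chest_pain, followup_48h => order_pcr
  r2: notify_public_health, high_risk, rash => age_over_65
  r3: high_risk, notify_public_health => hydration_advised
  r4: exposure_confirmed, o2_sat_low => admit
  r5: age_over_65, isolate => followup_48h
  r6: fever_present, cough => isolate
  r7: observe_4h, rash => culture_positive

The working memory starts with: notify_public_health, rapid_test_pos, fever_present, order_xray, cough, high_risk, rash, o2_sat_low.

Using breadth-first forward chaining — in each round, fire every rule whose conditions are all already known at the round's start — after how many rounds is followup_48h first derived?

Round 1: r2 [notify_public_health, high_risk, rash => age_over_65]; r3 [high_risk, notify_public_health => hydration_advised]; r6 [fever_present, cough => isolate]. Adds age_over_65, hydration_advised, isolate.
Round 2: r5 [age_over_65, isolate => followup_48h]. Adds followup_48h.
followup_48h first appears in round 2.

2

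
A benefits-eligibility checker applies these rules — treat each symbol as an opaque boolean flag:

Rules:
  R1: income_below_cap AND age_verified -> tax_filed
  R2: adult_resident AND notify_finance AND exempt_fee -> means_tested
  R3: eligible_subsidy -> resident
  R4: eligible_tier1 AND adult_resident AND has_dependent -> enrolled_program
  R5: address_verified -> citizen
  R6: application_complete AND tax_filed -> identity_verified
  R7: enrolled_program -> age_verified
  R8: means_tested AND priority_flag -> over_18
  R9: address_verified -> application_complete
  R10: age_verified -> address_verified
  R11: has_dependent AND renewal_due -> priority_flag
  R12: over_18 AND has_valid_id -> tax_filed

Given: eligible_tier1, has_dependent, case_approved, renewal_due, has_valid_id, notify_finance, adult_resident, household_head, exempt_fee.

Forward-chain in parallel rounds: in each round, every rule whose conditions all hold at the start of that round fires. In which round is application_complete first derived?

Round 1 — R2, R4, R11, derive means_tested, enrolled_program, priority_flag.
Round 2 — R7, R8, derive age_verified, over_18.
Round 3 — R10, R12, derive address_verified, tax_filed.
Round 4 — R5, R9, derive citizen, application_complete.
application_complete first appears in round 4.

4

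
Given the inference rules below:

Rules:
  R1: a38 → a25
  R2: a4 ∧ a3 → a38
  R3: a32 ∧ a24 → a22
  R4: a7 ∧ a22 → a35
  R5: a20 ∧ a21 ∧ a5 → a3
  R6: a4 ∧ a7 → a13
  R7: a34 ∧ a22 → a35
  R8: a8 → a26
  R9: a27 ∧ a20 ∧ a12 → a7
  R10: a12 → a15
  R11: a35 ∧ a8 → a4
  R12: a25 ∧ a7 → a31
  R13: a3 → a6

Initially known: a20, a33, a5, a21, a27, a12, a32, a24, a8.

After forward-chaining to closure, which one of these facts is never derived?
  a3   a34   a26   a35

a34

Round 1 — R3, R5, R8, R9, R10, derive a22, a3, a26, a7, a15.
Round 2 — R4, R13, derive a35, a6.
Round 3 — R11, derive a4.
Round 4 — R2, R6, derive a38, a13.
Round 5 — R1, derive a25.
Round 6 — R12, derive a31.
Derived: a26 (round 1), a3 (round 1), a35 (round 2). a34 never appears in any round.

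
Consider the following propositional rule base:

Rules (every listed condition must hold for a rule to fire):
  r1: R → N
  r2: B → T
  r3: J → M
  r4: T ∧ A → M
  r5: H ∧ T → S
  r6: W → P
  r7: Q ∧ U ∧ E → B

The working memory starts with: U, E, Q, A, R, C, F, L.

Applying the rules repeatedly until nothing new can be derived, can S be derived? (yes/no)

no

Round 1: r1 [R → N]; r7 [Q ∧ U ∧ E → B]. New: N, B.
Round 2: r2 [B → T]. New: T.
Round 3: r4 [T ∧ A → M]. New: M.
Fixed point reached. S is concluded only by r5; r5 needs H (never derived).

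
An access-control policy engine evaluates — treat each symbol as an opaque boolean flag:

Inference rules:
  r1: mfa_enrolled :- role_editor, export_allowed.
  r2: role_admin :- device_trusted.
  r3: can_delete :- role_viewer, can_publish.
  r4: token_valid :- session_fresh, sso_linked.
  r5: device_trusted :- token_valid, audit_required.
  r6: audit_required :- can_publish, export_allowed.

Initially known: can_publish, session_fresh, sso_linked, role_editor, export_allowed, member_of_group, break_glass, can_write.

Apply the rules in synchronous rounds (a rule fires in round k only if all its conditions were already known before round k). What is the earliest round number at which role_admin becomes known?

3

Round 1 — r1, r4, r6, derive mfa_enrolled, token_valid, audit_required.
Round 2 — r5, derive device_trusted.
Round 3 — r2, derive role_admin.
role_admin first appears in round 3.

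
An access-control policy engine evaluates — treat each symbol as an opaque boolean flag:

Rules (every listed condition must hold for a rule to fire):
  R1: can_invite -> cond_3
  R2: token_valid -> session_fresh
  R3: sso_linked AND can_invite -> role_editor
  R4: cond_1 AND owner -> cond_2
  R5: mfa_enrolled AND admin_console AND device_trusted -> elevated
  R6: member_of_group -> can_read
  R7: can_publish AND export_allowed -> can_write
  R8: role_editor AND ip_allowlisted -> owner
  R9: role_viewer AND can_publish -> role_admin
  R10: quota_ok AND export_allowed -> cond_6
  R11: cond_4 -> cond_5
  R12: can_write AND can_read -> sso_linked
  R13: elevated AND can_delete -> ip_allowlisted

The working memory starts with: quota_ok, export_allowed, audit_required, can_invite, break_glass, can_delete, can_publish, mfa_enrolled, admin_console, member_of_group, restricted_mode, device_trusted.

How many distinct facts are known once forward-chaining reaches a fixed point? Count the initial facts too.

21

Round 1 fires R1, R5, R6, R7, R10, giving cond_3, elevated, can_read, can_write, cond_6.
Round 2 fires R12, R13, giving sso_linked, ip_allowlisted.
Round 3 fires R3, giving role_editor.
Round 4 fires R8, giving owner.
Closure: {admin_console, audit_required, break_glass, can_delete, can_invite, can_publish, can_read, can_write, cond_3, cond_6, device_trusted, elevated, export_allowed, ip_allowlisted, member_of_group, mfa_enrolled, owner, quota_ok, restricted_mode, role_editor, sso_linked} — 21 facts.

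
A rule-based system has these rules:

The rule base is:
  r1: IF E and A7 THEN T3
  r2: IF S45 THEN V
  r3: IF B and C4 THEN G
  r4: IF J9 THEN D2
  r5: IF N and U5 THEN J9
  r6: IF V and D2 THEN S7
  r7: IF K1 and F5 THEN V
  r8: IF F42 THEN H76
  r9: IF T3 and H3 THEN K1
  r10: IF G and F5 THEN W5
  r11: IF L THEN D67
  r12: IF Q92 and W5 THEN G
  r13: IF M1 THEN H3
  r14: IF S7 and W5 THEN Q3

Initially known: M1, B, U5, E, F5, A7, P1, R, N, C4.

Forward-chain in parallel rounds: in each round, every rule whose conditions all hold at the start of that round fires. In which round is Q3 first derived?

5

Round 1: r1 [IF E and A7 THEN T3]; r3 [IF B and C4 THEN G]; r5 [IF N and U5 THEN J9]; r13 [IF M1 THEN H3]. New: T3, G, J9, H3.
Round 2: r4 [IF J9 THEN D2]; r9 [IF T3 and H3 THEN K1]; r10 [IF G and F5 THEN W5]. New: D2, K1, W5.
Round 3: r7 [IF K1 and F5 THEN V]. New: V.
Round 4: r6 [IF V and D2 THEN S7]. New: S7.
Round 5: r14 [IF S7 and W5 THEN Q3]. New: Q3.
Q3 first appears in round 5.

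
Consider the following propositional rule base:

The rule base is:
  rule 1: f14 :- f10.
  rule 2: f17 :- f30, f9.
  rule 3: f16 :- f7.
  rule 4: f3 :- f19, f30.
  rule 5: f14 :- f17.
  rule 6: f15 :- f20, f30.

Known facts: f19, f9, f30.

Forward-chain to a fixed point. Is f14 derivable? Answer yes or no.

yes

Round 1 — rule 2, rule 4, derive f17, f3.
Round 2 — rule 5, derive f14.
f14 appears in round 2, so it is derivable.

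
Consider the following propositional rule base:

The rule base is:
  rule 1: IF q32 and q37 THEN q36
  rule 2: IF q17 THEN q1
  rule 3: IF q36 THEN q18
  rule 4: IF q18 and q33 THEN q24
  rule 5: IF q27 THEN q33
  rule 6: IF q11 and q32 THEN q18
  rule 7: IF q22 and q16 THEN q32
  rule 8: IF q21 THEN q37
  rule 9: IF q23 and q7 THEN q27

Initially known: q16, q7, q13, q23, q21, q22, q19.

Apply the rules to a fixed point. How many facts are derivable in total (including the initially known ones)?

[1] rule 7 [IF q22 and q16 THEN q32]; rule 8 [IF q21 THEN q37]; rule 9 [IF q23 and q7 THEN q27]. ⇒ new: q32, q37, q27.
[2] rule 1 [IF q32 and q37 THEN q36]; rule 5 [IF q27 THEN q33]. ⇒ new: q36, q33.
[3] rule 3 [IF q36 THEN q18]. ⇒ new: q18.
[4] rule 4 [IF q18 and q33 THEN q24]. ⇒ new: q24.
Closure: {q13, q16, q18, q19, q21, q22, q23, q24, q27, q32, q33, q36, q37, q7} — 14 facts.

14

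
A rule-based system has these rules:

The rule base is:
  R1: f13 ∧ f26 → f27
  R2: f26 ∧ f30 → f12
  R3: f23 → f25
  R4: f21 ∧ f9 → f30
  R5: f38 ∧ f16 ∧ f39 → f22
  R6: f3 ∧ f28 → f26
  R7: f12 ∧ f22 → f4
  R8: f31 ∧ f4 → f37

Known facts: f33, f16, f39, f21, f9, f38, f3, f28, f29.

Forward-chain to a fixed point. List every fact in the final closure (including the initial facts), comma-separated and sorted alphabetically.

f12, f16, f21, f22, f26, f28, f29, f3, f30, f33, f38, f39, f4, f9

Round 1: R4 [f21 ∧ f9 → f30]; R5 [f38 ∧ f16 ∧ f39 → f22]; R6 [f3 ∧ f28 → f26]. Adds f30, f22, f26.
Round 2: R2 [f26 ∧ f30 → f12]. Adds f12.
Round 3: R7 [f12 ∧ f22 → f4]. Adds f4.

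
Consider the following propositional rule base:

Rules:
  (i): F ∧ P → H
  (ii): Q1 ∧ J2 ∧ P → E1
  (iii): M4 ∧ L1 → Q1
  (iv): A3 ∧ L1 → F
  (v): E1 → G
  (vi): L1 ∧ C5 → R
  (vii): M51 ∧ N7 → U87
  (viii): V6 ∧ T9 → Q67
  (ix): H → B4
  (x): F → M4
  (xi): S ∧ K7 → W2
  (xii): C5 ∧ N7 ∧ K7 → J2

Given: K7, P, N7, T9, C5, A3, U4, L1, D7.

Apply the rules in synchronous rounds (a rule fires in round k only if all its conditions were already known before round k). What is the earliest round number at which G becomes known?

Round 1: (iv) [A3 ∧ L1 → F]; (vi) [L1 ∧ C5 → R]; (xii) [C5 ∧ N7 ∧ K7 → J2]. New: F, R, J2.
Round 2: (i) [F ∧ P → H]; (x) [F → M4]. New: H, M4.
Round 3: (iii) [M4 ∧ L1 → Q1]; (ix) [H → B4]. New: Q1, B4.
Round 4: (ii) [Q1 ∧ J2 ∧ P → E1]. New: E1.
Round 5: (v) [E1 → G]. New: G.
G first appears in round 5.

5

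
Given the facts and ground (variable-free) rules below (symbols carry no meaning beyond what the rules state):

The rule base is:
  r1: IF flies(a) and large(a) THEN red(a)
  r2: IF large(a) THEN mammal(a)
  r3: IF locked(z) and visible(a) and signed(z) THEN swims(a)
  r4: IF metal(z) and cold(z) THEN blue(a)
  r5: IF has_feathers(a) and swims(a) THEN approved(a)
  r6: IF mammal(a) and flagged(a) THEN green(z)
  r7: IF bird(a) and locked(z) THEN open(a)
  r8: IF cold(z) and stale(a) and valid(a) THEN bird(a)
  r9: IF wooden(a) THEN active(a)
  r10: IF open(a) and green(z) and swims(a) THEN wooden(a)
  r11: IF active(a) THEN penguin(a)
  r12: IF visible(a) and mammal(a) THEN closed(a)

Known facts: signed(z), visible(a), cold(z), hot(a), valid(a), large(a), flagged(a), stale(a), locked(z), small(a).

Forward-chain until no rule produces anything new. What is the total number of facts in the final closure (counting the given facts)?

19

Round 1 — r2, r3, r8, derive mammal(a), swims(a), bird(a).
Round 2 — r6, r7, r12, derive green(z), open(a), closed(a).
Round 3 — r10, derive wooden(a).
Round 4 — r9, derive active(a).
Round 5 — r11, derive penguin(a).
Closure: {active(a), bird(a), closed(a), cold(z), flagged(a), green(z), hot(a), large(a), locked(z), mammal(a), open(a), penguin(a), signed(z), small(a), stale(a), swims(a), valid(a), visible(a), wooden(a)} — 19 facts.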